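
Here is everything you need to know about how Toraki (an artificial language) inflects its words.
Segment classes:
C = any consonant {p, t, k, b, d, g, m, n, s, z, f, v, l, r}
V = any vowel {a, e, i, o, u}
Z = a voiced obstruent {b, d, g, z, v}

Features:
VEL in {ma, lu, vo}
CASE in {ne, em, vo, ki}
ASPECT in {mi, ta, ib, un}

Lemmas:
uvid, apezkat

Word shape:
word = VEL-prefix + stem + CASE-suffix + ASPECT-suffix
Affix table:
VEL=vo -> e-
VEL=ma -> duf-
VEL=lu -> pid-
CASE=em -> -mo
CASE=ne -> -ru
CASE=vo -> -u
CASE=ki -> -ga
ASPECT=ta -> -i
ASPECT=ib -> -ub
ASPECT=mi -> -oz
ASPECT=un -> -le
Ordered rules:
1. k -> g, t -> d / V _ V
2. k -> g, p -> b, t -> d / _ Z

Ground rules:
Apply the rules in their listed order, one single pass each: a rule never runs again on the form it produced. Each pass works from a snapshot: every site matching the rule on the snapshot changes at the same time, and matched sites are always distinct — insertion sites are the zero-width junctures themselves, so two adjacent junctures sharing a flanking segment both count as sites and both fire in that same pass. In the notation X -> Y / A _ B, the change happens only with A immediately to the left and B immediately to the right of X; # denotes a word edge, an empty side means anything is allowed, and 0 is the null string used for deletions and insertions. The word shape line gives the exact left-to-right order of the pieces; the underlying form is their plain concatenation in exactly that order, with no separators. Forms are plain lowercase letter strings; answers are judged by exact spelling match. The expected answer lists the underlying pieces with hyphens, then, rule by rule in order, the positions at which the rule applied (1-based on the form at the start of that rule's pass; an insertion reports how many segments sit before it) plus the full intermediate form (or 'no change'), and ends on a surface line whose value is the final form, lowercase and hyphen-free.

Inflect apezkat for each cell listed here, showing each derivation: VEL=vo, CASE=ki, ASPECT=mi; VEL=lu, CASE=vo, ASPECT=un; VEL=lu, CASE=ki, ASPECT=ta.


cell VEL=vo, CASE=ki, ASPECT=mi:
underlying: e-apezkat-ga-oz
1. k -> g, t -> d / V _ V: no change
2. k -> g, p -> b, t -> d / _ Z: fires at position(s) 8: eapezkadgaoz
surface: eapezkadgaoz

cell VEL=lu, CASE=vo, ASPECT=un:
underlying: pid-apezkat-u-le
1. k -> g, t -> d / V _ V: fires at position(s) 10: pidapezkadule
2. k -> g, p -> b, t -> d / _ Z: no change
surface: pidapezkadule

cell VEL=lu, CASE=ki, ASPECT=ta:
underlying: pid-apezkat-ga-i
1. k -> g, t -> d / V _ V: no change
2. k -> g, p -> b, t -> d / _ Z: fires at position(s) 10: pidapezkadgai
surface: pidapezkadgai


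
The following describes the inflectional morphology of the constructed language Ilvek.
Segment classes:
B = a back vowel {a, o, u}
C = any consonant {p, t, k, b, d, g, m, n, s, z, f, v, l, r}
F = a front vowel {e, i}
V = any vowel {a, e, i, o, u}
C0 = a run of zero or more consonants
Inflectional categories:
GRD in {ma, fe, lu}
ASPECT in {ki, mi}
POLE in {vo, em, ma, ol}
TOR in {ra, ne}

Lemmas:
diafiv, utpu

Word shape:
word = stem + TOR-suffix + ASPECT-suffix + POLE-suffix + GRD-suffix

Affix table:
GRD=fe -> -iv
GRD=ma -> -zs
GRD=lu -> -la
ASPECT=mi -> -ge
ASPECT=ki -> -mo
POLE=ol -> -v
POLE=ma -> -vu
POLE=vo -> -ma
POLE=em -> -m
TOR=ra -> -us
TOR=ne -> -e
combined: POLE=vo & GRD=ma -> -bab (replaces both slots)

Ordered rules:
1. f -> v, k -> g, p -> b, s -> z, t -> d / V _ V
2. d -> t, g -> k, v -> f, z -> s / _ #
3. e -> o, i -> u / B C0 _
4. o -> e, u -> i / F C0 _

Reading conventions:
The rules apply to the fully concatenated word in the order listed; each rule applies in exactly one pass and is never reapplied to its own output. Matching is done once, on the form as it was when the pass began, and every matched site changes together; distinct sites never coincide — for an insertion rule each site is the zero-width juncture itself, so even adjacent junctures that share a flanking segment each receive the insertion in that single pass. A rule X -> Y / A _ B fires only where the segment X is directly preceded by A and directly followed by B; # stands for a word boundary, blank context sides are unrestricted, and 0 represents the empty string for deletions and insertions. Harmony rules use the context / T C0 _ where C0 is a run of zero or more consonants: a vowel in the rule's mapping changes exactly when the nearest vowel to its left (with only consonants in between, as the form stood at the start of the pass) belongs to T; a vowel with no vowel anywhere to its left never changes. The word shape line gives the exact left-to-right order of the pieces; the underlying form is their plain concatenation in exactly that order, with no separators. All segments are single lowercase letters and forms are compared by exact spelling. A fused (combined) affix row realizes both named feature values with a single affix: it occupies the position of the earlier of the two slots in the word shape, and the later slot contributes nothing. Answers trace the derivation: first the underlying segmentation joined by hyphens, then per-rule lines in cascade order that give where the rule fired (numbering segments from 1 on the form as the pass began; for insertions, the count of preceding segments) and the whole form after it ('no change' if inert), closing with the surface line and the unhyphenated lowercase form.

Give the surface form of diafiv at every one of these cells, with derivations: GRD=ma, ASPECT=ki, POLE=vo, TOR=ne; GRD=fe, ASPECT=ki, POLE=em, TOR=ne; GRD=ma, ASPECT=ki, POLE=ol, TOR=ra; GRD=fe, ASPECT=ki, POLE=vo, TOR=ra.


cell GRD=ma, ASPECT=ki, POLE=vo, TOR=ne:
underlying: diafiv-e-mo-bab
1. f -> v, k -> g, p -> b, s -> z, t -> d / V _ V: fires at position(s) 4: diavivemobab
2. d -> t, g -> k, v -> f, z -> s / _ #: no change
3. e -> o, i -> u / B C0 _: fires at position(s) 5: diavuvemobab
4. o -> e, u -> i / F C0 _: fires at position(s) 9: diavuvemebab
surface: diavuvemebab

cell GRD=fe, ASPECT=ki, POLE=em, TOR=ne:
underlying: diafiv-e-mo-m-iv
1. f -> v, k -> g, p -> b, s -> z, t -> d / V _ V: fires at position(s) 4: diavivemomiv
2. d -> t, g -> k, v -> f, z -> s / _ #: fires at position(s) 12: diavivemomif
3. e -> o, i -> u / B C0 _: fires at position(s) 5, 11: diavuvemomuf
4. o -> e, u -> i / F C0 _: fires at position(s) 9: diavuvememuf
surface: diavuvememuf

cell GRD=ma, ASPECT=ki, POLE=ol, TOR=ra:
underlying: diafiv-us-mo-v-zs
1. f -> v, k -> g, p -> b, s -> z, t -> d / V _ V: fires at position(s) 4: diavivusmovzs
2. d -> t, g -> k, v -> f, z -> s / _ #: no change
3. e -> o, i -> u / B C0 _: fires at position(s) 5: diavuvusmovzs
4. o -> e, u -> i / F C0 _: no change
surface: diavuvusmovzs

cell GRD=fe, ASPECT=ki, POLE=vo, TOR=ra:
underlying: diafiv-us-mo-ma-iv
1. f -> v, k -> g, p -> b, s -> z, t -> d / V _ V: fires at position(s) 4: diavivusmomaiv
2. d -> t, g -> k, v -> f, z -> s / _ #: fires at position(s) 14: diavivusmomaif
3. e -> o, i -> u / B C0 _: fires at position(s) 5, 13: diavuvusmomauf
4. o -> e, u -> i / F C0 _: no change
surface: diavuvusmomauf


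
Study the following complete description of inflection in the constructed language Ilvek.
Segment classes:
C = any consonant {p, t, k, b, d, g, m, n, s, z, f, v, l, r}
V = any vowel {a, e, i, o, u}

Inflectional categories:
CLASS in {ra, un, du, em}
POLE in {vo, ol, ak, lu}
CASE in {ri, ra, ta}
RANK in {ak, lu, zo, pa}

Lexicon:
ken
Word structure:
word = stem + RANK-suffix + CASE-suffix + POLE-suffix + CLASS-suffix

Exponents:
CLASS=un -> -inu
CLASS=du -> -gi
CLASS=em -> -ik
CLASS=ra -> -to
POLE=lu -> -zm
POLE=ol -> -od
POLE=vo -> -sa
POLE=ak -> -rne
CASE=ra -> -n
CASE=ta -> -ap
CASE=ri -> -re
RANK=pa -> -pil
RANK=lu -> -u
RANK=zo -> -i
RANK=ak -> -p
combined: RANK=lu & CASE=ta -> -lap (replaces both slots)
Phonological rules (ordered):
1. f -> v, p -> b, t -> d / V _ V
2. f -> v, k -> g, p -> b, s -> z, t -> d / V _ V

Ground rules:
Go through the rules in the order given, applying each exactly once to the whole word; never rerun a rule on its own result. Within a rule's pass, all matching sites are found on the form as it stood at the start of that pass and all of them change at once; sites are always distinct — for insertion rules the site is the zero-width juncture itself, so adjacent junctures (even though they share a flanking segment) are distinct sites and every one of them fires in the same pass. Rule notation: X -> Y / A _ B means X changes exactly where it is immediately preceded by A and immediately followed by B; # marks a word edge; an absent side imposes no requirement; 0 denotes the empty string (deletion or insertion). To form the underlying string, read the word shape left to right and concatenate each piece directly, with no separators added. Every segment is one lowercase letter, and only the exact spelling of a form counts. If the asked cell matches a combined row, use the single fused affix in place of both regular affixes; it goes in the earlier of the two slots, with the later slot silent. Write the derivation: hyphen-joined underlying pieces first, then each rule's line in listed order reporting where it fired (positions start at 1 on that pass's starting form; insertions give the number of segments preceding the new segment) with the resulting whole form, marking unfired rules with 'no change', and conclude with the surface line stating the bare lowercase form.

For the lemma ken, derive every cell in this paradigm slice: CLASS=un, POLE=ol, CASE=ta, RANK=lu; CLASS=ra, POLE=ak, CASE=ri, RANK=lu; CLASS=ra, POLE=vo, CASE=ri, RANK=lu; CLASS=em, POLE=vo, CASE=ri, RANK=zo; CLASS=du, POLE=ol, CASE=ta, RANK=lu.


cell CLASS=un, POLE=ol, CASE=ta, RANK=lu:
underlying: ken-lap-od-inu
1. f -> v, p -> b, t -> d / V _ V: fires at position(s) 6: kenlabodinu
2. f -> v, k -> g, p -> b, s -> z, t -> d / V _ V: no change
surface: kenlabodinu

cell CLASS=ra, POLE=ak, CASE=ri, RANK=lu:
underlying: ken-u-re-rne-to
1. f -> v, p -> b, t -> d / V _ V: fires at position(s) 10: kenurernedo
2. f -> v, k -> g, p -> b, s -> z, t -> d / V _ V: no change
surface: kenurernedo

cell CLASS=ra, POLE=vo, CASE=ri, RANK=lu:
underlying: ken-u-re-sa-to
1. f -> v, p -> b, t -> d / V _ V: fires at position(s) 9: kenuresado
2. f -> v, k -> g, p -> b, s -> z, t -> d / V _ V: fires at position(s) 7: kenurezado
surface: kenurezado

cell CLASS=em, POLE=vo, CASE=ri, RANK=zo:
underlying: ken-i-re-sa-ik
1. f -> v, p -> b, t -> d / V _ V: no change
2. f -> v, k -> g, p -> b, s -> z, t -> d / V _ V: fires at position(s) 7: kenirezaik
surface: kenirezaik

cell CLASS=du, POLE=ol, CASE=ta, RANK=lu:
underlying: ken-lap-od-gi
1. f -> v, p -> b, t -> d / V _ V: fires at position(s) 6: kenlabodgi
2. f -> v, k -> g, p -> b, s -> z, t -> d / V _ V: no change
surface: kenlabodgi


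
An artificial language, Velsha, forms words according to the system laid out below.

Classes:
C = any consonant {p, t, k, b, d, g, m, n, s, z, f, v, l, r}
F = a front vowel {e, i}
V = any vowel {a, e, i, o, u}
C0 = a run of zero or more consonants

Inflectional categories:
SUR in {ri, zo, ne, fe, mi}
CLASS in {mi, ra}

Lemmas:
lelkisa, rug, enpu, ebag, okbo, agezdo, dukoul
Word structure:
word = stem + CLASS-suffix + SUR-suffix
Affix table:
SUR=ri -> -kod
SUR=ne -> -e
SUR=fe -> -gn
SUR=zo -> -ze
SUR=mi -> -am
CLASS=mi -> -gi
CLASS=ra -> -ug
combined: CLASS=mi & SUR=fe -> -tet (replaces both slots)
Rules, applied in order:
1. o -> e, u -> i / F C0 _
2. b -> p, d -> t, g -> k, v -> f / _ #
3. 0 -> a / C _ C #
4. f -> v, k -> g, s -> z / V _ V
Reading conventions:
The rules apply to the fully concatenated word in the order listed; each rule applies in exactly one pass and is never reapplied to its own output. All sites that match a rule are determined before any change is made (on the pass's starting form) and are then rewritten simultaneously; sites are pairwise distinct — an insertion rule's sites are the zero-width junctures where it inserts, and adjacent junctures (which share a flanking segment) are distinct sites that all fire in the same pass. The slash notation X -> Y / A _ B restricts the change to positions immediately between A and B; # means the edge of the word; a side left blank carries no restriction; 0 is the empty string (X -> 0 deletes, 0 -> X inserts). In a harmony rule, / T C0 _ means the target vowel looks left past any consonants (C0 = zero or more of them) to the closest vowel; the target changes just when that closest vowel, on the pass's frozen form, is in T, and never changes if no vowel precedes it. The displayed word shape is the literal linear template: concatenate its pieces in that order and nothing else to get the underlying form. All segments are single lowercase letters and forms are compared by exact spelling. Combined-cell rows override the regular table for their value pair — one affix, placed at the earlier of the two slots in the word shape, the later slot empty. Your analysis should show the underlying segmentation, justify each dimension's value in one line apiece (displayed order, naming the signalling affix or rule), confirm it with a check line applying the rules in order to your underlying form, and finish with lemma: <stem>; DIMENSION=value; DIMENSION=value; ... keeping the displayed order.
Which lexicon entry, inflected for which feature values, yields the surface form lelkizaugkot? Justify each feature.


underlying: lelkisa-ug-kod
SUR=ri - signalled by the affix -kod
CLASS=ra - signalled by the affix -ug
check: lelkisaugkod -> lelkisaugkod -> lelkisaugkot -> lelkisaugkot -> lelkizaugkot
lemma: lelkisa; SUR=ri; CLASS=ra


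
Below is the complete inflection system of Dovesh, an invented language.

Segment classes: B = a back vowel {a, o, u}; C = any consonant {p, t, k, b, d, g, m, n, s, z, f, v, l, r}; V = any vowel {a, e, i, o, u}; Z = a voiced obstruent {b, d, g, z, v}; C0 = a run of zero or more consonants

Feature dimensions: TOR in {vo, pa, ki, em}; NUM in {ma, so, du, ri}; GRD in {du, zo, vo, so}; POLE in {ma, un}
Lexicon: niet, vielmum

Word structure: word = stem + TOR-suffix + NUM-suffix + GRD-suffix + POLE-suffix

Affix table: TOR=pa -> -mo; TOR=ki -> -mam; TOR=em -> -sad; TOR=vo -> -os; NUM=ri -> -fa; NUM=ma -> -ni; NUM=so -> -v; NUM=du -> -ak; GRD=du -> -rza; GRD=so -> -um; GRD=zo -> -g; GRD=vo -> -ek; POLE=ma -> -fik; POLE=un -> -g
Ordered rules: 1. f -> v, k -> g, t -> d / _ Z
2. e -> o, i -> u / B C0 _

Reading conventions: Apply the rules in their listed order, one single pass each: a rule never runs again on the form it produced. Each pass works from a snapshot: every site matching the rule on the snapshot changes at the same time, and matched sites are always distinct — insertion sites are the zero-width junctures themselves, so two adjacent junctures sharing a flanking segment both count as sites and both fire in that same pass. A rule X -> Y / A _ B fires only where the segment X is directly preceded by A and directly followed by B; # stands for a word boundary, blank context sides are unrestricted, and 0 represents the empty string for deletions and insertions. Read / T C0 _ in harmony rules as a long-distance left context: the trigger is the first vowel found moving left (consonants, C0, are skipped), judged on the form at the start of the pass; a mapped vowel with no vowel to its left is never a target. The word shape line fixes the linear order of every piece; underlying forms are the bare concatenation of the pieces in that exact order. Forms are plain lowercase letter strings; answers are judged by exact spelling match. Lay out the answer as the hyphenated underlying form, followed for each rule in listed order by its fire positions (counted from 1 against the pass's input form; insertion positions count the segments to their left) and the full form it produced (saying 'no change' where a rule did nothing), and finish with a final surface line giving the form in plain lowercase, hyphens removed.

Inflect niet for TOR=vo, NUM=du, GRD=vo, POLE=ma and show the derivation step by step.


underlying: niet-os-ak-ek-fik
1. f -> v, k -> g, t -> d / _ Z: no change
2. e -> o, i -> u / B C0 _: fires at position(s) 9: nietosakokfik
surface: nietosakokfik


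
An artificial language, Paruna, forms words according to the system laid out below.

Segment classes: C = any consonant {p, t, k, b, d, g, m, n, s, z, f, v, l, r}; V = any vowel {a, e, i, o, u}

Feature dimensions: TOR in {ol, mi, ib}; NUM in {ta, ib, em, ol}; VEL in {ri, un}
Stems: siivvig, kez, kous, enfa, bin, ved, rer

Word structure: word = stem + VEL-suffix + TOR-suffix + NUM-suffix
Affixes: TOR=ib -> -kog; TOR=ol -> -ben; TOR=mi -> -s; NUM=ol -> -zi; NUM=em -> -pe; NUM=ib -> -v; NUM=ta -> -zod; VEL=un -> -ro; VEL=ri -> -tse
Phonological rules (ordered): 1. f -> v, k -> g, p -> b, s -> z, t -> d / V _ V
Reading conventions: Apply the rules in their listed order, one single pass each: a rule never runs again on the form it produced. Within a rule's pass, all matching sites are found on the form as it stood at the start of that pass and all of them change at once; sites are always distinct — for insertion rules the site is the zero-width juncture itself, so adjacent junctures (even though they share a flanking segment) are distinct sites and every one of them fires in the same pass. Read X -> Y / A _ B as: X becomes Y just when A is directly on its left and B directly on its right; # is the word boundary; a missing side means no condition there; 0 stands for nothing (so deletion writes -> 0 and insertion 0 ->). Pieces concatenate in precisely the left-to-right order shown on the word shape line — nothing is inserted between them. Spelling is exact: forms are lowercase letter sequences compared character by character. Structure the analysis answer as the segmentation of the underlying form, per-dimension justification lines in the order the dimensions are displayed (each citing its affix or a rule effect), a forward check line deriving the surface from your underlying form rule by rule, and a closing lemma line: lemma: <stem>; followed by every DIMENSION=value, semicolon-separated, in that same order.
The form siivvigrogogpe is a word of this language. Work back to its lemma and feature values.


underlying: siivvig-ro-kog-pe
TOR=ib - signalled by the affix -kog
NUM=em - signalled by the affix -pe
VEL=un - signalled by the affix -ro
check: siivvigrokogpe -> siivvigrogogpe
lemma: siivvig; TOR=ib; NUM=em; VEL=un


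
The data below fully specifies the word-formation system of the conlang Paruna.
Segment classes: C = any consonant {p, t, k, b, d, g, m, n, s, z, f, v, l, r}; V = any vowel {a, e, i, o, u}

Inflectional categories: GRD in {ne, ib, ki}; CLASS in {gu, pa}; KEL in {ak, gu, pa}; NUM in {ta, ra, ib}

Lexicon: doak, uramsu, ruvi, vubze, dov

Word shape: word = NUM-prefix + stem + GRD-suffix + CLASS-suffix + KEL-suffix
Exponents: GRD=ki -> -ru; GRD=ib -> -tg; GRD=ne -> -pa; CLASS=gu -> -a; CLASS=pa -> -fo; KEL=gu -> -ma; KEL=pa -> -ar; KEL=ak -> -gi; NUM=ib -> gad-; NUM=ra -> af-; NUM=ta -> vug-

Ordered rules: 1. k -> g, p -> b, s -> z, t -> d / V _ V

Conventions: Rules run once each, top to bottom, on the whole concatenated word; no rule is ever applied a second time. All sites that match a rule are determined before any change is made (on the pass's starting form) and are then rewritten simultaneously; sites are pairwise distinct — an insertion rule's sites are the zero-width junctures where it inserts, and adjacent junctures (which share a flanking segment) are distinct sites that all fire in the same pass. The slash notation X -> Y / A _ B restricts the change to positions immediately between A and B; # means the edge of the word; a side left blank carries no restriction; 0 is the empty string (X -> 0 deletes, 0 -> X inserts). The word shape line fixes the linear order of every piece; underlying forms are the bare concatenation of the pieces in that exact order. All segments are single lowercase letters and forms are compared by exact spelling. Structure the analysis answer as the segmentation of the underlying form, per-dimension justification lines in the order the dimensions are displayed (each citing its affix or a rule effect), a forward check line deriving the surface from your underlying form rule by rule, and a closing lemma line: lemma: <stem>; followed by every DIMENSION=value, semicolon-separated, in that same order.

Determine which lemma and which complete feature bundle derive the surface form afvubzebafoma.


underlying: af-vubze-pa-fo-ma
GRD=ne - signalled by the affix -pa
CLASS=pa - signalled by the affix -fo
KEL=gu - signalled by the affix -ma
NUM=ra - signalled by the affix af-
check: afvubzepafoma -> afvubzebafoma
lemma: vubze; GRD=ne; CLASS=pa; KEL=gu; NUM=ra


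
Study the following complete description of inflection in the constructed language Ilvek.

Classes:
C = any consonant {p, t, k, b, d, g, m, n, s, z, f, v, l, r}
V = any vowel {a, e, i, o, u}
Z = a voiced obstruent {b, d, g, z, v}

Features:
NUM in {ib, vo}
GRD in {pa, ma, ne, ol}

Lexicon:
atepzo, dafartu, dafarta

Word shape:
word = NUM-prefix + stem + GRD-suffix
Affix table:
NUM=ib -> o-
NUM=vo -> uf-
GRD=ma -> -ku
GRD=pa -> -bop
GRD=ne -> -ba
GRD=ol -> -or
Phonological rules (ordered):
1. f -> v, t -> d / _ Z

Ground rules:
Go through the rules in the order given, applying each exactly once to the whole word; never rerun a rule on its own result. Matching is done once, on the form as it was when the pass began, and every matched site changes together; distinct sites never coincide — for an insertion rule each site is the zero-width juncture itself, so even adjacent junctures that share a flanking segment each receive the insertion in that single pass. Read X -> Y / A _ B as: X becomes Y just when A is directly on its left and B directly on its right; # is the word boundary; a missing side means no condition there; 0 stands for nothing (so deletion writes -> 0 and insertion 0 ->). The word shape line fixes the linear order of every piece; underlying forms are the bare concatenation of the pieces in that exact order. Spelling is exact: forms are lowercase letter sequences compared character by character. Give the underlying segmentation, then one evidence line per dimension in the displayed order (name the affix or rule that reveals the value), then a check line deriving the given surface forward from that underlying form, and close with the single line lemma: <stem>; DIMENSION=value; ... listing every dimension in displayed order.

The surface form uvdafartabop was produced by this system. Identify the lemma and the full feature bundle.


underlying: uf-dafarta-bop
NUM=vo - signalled by the affix uf-
GRD=pa - signalled by the affix -bop
check: ufdafartabop -> uvdafartabop
lemma: dafarta; NUM=vo; GRD=pa


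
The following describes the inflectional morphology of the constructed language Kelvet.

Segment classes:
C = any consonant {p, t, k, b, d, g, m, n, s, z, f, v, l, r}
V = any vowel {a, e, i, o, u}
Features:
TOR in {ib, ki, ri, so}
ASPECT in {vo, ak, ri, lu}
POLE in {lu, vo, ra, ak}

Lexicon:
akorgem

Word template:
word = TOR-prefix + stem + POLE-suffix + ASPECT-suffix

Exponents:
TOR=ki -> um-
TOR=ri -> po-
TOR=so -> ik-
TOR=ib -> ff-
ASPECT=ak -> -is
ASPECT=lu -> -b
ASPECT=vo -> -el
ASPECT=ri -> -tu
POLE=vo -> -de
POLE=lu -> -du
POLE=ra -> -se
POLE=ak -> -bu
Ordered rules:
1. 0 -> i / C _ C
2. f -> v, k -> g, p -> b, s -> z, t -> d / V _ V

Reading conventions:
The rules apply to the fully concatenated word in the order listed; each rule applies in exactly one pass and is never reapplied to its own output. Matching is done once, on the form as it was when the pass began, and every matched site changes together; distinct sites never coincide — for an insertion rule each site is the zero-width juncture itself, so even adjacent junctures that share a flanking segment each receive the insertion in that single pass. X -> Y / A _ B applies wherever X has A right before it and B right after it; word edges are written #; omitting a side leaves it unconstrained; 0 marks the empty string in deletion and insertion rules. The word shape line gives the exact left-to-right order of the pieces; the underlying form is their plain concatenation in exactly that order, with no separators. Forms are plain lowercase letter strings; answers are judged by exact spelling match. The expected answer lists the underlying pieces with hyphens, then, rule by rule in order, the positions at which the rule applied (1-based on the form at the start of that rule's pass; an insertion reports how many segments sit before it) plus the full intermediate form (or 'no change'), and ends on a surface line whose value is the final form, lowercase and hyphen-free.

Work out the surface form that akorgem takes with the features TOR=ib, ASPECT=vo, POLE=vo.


underlying: ff-akorgem-de-el
1. 0 -> i / C _ C: inserts after position(s) 1, 6, 9: fifakorigemideel
2. f -> v, k -> g, p -> b, s -> z, t -> d / V _ V: fires at position(s) 3, 5: fivagorigemideel
surface: fivagorigemideel


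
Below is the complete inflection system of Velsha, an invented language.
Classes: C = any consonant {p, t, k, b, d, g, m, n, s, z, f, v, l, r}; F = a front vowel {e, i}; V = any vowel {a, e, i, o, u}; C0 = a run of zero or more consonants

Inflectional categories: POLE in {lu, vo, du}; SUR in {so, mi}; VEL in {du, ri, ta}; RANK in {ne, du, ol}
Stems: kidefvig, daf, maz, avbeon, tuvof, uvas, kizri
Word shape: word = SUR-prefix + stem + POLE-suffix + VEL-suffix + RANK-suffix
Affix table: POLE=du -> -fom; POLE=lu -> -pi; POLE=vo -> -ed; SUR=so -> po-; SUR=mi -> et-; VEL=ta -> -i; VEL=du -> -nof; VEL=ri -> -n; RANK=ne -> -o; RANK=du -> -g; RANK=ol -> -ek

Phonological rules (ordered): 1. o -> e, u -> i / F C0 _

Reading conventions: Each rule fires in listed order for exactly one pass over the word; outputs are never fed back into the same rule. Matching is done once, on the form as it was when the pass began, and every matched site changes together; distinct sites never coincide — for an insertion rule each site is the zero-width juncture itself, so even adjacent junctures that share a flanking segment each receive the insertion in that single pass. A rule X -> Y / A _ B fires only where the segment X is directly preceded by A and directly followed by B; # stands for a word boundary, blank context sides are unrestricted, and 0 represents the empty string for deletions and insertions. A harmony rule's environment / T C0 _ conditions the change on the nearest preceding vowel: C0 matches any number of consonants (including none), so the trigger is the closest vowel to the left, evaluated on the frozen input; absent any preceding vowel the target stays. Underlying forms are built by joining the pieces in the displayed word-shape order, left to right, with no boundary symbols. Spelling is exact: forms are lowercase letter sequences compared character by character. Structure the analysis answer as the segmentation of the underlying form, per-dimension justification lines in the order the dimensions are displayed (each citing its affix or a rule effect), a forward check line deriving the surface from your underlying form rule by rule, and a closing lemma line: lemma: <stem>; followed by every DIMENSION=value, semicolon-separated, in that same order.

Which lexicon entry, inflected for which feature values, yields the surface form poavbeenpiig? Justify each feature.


underlying: po-avbeon-pi-i-g
POLE=lu - signalled by the affix -pi
SUR=so - signalled by the affix po-
VEL=ta - signalled by the affix -i
RANK=du - signalled by the affix -g
check: poavbeonpiig -> poavbeenpiig
lemma: avbeon; POLE=lu; SUR=so; VEL=ta; RANK=du


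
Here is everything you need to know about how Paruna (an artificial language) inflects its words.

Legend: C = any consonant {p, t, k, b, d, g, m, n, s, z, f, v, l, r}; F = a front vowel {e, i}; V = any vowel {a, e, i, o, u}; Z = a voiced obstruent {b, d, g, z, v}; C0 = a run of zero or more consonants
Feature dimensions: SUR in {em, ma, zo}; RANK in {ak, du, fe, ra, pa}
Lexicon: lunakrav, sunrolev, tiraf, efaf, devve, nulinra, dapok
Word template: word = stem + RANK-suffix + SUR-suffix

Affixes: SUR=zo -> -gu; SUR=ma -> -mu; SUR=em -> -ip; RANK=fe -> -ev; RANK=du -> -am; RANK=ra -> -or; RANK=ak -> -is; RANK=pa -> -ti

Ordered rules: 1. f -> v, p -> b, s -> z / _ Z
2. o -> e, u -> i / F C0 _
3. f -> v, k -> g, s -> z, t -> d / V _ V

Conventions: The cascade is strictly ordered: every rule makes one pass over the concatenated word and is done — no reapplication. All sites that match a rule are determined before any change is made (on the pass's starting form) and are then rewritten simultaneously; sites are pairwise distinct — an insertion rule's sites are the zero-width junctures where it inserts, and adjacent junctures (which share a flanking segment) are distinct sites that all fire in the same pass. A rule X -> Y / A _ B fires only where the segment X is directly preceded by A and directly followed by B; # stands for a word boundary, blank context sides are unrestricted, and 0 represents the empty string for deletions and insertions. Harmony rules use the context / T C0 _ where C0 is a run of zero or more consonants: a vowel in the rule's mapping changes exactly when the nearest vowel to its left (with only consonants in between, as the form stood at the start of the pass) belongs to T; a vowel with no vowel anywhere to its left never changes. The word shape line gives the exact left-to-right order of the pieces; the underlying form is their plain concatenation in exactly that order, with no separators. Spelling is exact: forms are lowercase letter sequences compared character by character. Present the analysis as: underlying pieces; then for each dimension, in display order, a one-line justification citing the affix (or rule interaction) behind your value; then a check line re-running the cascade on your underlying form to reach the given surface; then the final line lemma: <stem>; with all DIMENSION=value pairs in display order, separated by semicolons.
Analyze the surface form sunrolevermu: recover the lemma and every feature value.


underlying: sunrolev-or-mu
SUR=ma - signalled by the affix -mu
RANK=ra - signalled by the affix -or
check: sunrolevormu -> sunrolevormu -> sunrolevermu -> sunrolevermu
lemma: sunrolev; SUR=ma; RANK=ra


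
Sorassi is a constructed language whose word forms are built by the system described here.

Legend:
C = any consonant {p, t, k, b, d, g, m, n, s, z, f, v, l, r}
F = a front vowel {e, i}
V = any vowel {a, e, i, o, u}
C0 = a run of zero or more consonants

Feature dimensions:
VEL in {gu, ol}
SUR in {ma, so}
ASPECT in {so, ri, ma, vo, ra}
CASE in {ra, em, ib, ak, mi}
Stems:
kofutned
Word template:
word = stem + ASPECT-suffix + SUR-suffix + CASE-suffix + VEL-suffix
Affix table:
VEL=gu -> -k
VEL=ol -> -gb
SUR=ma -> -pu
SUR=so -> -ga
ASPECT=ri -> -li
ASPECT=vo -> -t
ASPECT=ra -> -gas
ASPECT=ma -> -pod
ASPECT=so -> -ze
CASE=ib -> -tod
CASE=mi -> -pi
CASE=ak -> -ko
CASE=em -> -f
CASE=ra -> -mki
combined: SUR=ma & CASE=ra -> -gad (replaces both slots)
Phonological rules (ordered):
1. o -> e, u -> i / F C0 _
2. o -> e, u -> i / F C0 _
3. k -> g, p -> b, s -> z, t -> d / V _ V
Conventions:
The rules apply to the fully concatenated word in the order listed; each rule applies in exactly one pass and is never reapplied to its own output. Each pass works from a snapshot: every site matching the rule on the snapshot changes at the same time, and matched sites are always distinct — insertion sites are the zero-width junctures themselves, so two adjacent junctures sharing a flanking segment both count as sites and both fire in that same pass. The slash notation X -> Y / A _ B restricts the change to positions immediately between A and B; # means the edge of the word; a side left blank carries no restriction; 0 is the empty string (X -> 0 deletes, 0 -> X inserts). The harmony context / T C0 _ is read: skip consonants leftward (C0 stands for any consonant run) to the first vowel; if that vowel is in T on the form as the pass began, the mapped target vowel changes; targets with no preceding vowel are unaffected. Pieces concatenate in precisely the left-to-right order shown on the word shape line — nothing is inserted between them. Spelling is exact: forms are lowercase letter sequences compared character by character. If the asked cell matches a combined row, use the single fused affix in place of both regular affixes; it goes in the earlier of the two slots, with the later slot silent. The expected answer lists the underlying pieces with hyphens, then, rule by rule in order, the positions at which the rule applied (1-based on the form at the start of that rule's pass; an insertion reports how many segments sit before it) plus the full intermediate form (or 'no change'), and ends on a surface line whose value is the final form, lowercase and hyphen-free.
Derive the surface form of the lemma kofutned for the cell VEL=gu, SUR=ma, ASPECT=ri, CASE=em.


underlying: kofutned-li-pu-f-k
1. o -> e, u -> i / F C0 _: fires at position(s) 12: kofutnedlipifk
2. o -> e, u -> i / F C0 _: no change
3. k -> g, p -> b, s -> z, t -> d / V _ V: fires at position(s) 11: kofutnedlibifk
surface: kofutnedlibifk


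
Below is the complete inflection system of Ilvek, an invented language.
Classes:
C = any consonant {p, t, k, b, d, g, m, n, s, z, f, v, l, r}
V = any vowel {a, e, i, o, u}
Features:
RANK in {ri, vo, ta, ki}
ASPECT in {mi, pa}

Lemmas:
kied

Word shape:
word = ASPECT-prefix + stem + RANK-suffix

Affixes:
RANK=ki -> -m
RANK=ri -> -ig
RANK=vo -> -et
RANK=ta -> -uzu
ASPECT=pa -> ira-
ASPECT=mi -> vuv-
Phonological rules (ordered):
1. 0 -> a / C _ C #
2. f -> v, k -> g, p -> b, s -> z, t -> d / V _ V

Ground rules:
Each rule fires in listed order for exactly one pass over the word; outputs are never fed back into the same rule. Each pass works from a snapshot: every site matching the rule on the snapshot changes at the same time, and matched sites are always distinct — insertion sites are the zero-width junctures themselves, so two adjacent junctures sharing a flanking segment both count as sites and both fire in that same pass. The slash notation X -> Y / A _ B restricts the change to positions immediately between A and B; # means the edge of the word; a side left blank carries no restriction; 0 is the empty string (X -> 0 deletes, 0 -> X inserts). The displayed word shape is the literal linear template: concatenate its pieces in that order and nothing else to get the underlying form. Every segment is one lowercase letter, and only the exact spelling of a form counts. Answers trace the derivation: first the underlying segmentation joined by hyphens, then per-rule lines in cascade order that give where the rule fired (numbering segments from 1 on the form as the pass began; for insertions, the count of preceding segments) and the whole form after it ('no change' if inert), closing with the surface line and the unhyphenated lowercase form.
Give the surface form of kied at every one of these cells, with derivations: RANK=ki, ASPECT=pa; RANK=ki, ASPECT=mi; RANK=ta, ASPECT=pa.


cell RANK=ki, ASPECT=pa:
underlying: ira-kied-m
1. 0 -> a / C _ C #: inserts after position(s) 7: irakiedam
2. f -> v, k -> g, p -> b, s -> z, t -> d / V _ V: fires at position(s) 4: iragiedam
surface: iragiedam

cell RANK=ki, ASPECT=mi:
underlying: vuv-kied-m
1. 0 -> a / C _ C #: inserts after position(s) 7: vuvkiedam
2. f -> v, k -> g, p -> b, s -> z, t -> d / V _ V: no change
surface: vuvkiedam

cell RANK=ta, ASPECT=pa:
underlying: ira-kied-uzu
1. 0 -> a / C _ C #: no change
2. f -> v, k -> g, p -> b, s -> z, t -> d / V _ V: fires at position(s) 4: iragieduzu
surface: iragieduzu


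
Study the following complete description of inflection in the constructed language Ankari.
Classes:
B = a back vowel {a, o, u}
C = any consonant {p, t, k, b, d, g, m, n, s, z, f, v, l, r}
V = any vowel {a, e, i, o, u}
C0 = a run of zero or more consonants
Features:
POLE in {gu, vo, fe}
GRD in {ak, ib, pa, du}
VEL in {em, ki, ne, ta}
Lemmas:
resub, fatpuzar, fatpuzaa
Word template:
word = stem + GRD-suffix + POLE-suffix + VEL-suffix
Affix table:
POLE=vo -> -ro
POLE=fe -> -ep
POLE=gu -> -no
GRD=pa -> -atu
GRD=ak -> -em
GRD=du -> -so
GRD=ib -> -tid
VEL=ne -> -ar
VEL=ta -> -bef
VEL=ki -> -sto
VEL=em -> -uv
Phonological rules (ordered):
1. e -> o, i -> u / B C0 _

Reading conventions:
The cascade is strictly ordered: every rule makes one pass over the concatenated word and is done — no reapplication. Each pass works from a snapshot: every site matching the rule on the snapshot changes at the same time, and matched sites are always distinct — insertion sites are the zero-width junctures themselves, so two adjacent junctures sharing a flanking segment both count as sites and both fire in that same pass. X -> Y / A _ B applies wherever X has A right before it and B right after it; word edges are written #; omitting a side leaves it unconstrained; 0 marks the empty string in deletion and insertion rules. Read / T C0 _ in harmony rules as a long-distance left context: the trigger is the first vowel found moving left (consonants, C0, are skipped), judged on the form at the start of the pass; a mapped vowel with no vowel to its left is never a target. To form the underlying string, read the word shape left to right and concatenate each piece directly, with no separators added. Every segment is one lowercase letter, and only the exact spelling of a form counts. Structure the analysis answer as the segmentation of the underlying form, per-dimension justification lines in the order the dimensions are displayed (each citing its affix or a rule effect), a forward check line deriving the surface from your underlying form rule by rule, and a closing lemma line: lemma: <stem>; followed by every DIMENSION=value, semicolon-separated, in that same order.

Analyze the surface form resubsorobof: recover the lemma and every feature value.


underlying: resub-so-ro-bef
POLE=vo - signalled by the affix -ro
GRD=du - signalled by the affix -so
VEL=ta - signalled by the affix -bef
check: resubsorobef -> resubsorobof
lemma: resub; POLE=vo; GRD=du; VEL=ta


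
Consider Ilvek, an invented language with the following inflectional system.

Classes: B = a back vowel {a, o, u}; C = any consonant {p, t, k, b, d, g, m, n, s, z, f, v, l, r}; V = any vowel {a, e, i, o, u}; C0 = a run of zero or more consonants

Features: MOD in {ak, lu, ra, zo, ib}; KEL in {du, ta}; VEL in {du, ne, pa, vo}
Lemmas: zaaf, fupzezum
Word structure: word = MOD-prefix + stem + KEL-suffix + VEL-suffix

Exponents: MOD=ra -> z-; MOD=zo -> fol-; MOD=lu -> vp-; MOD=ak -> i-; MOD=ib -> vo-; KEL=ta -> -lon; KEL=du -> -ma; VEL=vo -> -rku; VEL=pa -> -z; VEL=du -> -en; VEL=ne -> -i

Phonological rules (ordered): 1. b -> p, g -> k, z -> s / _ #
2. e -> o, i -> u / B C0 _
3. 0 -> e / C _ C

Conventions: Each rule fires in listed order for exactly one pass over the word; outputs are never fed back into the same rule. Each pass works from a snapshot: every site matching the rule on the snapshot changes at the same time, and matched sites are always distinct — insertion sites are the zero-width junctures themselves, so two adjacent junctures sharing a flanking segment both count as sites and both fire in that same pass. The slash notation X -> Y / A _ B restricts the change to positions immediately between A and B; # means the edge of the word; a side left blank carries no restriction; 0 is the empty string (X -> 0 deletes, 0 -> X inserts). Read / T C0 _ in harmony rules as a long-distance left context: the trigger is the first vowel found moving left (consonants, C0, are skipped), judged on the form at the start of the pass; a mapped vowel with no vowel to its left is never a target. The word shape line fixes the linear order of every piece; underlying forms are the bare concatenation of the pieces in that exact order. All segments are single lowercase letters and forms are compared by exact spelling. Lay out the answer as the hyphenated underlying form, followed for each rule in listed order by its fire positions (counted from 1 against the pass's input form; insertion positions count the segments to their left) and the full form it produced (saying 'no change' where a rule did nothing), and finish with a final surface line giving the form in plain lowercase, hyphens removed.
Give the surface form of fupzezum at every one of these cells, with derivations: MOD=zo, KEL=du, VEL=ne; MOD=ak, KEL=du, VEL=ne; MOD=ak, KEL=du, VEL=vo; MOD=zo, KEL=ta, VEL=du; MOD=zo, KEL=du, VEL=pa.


cell MOD=zo, KEL=du, VEL=ne:
underlying: fol-fupzezum-ma-i
1. b -> p, g -> k, z -> s / _ #: no change
2. e -> o, i -> u / B C0 _: fires at position(s) 8, 14: folfupzozummau
3. 0 -> e / C _ C: inserts after position(s) 3, 6, 11: folefupezozumemau
surface: folefupezozumemau

cell MOD=ak, KEL=du, VEL=ne:
underlying: i-fupzezum-ma-i
1. b -> p, g -> k, z -> s / _ #: no change
2. e -> o, i -> u / B C0 _: fires at position(s) 6, 12: ifupzozummau
3. 0 -> e / C _ C: inserts after position(s) 4, 9: ifupezozumemau
surface: ifupezozumemau

cell MOD=ak, KEL=du, VEL=vo:
underlying: i-fupzezum-ma-rku
1. b -> p, g -> k, z -> s / _ #: no change
2. e -> o, i -> u / B C0 _: fires at position(s) 6: ifupzozummarku
3. 0 -> e / C _ C: inserts after position(s) 4, 9, 12: ifupezozumemareku
surface: ifupezozumemareku

cell MOD=zo, KEL=ta, VEL=du:
underlying: fol-fupzezum-lon-en
1. b -> p, g -> k, z -> s / _ #: no change
2. e -> o, i -> u / B C0 _: fires at position(s) 8, 15: folfupzozumlonon
3. 0 -> e / C _ C: inserts after position(s) 3, 6, 11: folefupezozumelonon
surface: folefupezozumelonon

cell MOD=zo, KEL=du, VEL=pa:
underlying: fol-fupzezum-ma-z
1. b -> p, g -> k, z -> s / _ #: fires at position(s) 14: folfupzezummas
2. e -> o, i -> u / B C0 _: fires at position(s) 8: folfupzozummas
3. 0 -> e / C _ C: inserts after position(s) 3, 6, 11: folefupezozumemas
surface: folefupezozumemas
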